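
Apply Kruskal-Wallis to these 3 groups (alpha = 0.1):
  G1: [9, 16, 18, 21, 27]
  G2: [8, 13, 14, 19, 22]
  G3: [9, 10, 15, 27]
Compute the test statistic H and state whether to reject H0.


Step 1: Combine all N = 14 observations and assign midranks.
sorted (value, group, rank): (8,G2,1), (9,G1,2.5), (9,G3,2.5), (10,G3,4), (13,G2,5), (14,G2,6), (15,G3,7), (16,G1,8), (18,G1,9), (19,G2,10), (21,G1,11), (22,G2,12), (27,G1,13.5), (27,G3,13.5)
Step 2: Sum ranks within each group.
R_1 = 44 (n_1 = 5)
R_2 = 34 (n_2 = 5)
R_3 = 27 (n_3 = 4)
Step 3: H = 12/(N(N+1)) * sum(R_i^2/n_i) - 3(N+1)
     = 12/(14*15) * (44^2/5 + 34^2/5 + 27^2/4) - 3*15
     = 0.057143 * 800.65 - 45
     = 0.751429.
Step 4: Ties present; correction factor C = 1 - 12/(14^3 - 14) = 0.995604. Corrected H = 0.751429 / 0.995604 = 0.754746.
Step 5: Under H0, H ~ chi^2(2); p-value = 0.685660.
Step 6: alpha = 0.1. fail to reject H0.

H = 0.7547, df = 2, p = 0.685660, fail to reject H0.


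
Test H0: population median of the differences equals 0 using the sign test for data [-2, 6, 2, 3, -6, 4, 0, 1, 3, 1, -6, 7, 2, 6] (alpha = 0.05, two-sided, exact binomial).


Step 1: Discard zero differences. Original n = 14; n_eff = number of nonzero differences = 13.
Nonzero differences (with sign): -2, +6, +2, +3, -6, +4, +1, +3, +1, -6, +7, +2, +6
Step 2: Count signs: positive = 10, negative = 3.
Step 3: Under H0: P(positive) = 0.5, so the number of positives S ~ Bin(13, 0.5).
Step 4: Two-sided exact p-value = sum of Bin(13,0.5) probabilities at or below the observed probability = 0.092285.
Step 5: alpha = 0.05. fail to reject H0.

n_eff = 13, pos = 10, neg = 3, p = 0.092285, fail to reject H0.


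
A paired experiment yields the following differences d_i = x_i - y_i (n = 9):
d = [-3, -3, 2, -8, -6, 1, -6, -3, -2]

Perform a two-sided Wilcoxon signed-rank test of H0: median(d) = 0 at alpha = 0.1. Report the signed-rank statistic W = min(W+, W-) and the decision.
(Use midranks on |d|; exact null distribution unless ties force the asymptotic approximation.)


Step 1: Drop any zero differences (none here) and take |d_i|.
|d| = [3, 3, 2, 8, 6, 1, 6, 3, 2]
Step 2: Midrank |d_i| (ties get averaged ranks).
ranks: |3|->5, |3|->5, |2|->2.5, |8|->9, |6|->7.5, |1|->1, |6|->7.5, |3|->5, |2|->2.5
Step 3: Attach original signs; sum ranks with positive sign and with negative sign.
W+ = 2.5 + 1 = 3.5
W- = 5 + 5 + 9 + 7.5 + 7.5 + 5 + 2.5 = 41.5
(Check: W+ + W- = 45 should equal n(n+1)/2 = 45.)
Step 4: Test statistic W = min(W+, W-) = 3.5.
Step 5: Ties in |d|, so use the tie-corrected normal approximation.
        E[W] = n(n+1)/4 = 9*10/4 = 22.5.
        Tie groups: |d|=2 (t=2), |d|=3 (t=3), |d|=6 (t=2); sum(t^3 - t) = 36.
        Var[W] = n(n+1)(2n+1)/24 - sum(t^3-t)/48 = 1710/24 - 36/48 = 70.5.
        z = (W - E[W]) / sqrt(Var[W]) = (3.5 - 22.5) / 8.3964 = -2.2629.
        Two-sided p = 2*Phi(z) = 0.023644.
Step 6: alpha = 0.1. reject H0.

W+ = 3.5, W- = 41.5, W = min = 3.5, p = 0.023644, reject H0.


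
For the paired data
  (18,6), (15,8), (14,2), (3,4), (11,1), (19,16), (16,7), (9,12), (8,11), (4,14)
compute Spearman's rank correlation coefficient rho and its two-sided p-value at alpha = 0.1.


Step 1: Rank x and y separately (midranks; no ties here).
rank(x): 18->9, 15->7, 14->6, 3->1, 11->5, 19->10, 16->8, 9->4, 8->3, 4->2
rank(y): 6->4, 8->6, 2->2, 4->3, 1->1, 16->10, 7->5, 12->8, 11->7, 14->9
Step 2: d_i = R_x(i) - R_y(i); compute d_i^2.
  (9-4)^2=25, (7-6)^2=1, (6-2)^2=16, (1-3)^2=4, (5-1)^2=16, (10-10)^2=0, (8-5)^2=9, (4-8)^2=16, (3-7)^2=16, (2-9)^2=49
sum(d^2) = 152.
Step 3: rho = 1 - 6*152 / (10*(10^2 - 1)) = 1 - 912/990 = 0.078788.
Step 4: Under H0, t = rho * sqrt((n-2)/(1-rho^2)) = 0.2235 ~ t(8).
Step 5: Two-sided p-value from the t-distribution with 8 df = 0.828717.
Step 6: alpha = 0.1. fail to reject H0.

rho = 0.0788, p = 0.828717, fail to reject H0 at alpha = 0.1.


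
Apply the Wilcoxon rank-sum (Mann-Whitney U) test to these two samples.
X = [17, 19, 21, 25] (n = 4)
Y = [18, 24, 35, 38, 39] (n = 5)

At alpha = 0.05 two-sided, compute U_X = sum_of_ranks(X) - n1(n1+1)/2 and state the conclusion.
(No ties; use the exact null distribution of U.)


Step 1: Combine and sort all 9 observations; assign midranks.
sorted (value, group): (17,X), (18,Y), (19,X), (21,X), (24,Y), (25,X), (35,Y), (38,Y), (39,Y)
ranks: 17->1, 18->2, 19->3, 21->4, 24->5, 25->6, 35->7, 38->8, 39->9
Step 2: Rank sum for X: R1 = 1 + 3 + 4 + 6 = 14.
Step 3: U_X = R1 - n1(n1+1)/2 = 14 - 4*5/2 = 14 - 10 = 4.
       U_Y = n1*n2 - U_X = 20 - 4 = 16.
Step 4: No ties, so the exact null distribution of U (based on enumerating the C(9,4) = 126 equally likely rank assignments) gives the two-sided p-value.
Step 5: p-value = 0.190476; compare to alpha = 0.05. fail to reject H0.

U_X = 4, p = 0.190476, fail to reject H0 at alpha = 0.05.


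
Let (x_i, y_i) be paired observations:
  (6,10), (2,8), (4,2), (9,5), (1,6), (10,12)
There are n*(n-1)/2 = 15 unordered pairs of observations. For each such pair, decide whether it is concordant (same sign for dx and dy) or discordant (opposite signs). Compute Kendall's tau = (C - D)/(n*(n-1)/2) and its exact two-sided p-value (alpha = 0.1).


Step 1: Enumerate the 15 unordered pairs (i,j) with i<j and classify each by sign(x_j-x_i) * sign(y_j-y_i).
  (1,2):dx=-4,dy=-2->C; (1,3):dx=-2,dy=-8->C; (1,4):dx=+3,dy=-5->D; (1,5):dx=-5,dy=-4->C
  (1,6):dx=+4,dy=+2->C; (2,3):dx=+2,dy=-6->D; (2,4):dx=+7,dy=-3->D; (2,5):dx=-1,dy=-2->C
  (2,6):dx=+8,dy=+4->C; (3,4):dx=+5,dy=+3->C; (3,5):dx=-3,dy=+4->D; (3,6):dx=+6,dy=+10->C
  (4,5):dx=-8,dy=+1->D; (4,6):dx=+1,dy=+7->C; (5,6):dx=+9,dy=+6->C
Step 2: C = 10, D = 5, total pairs = 15.
Step 3: tau = (C - D)/(n(n-1)/2) = (10 - 5)/15 = 0.333333.
Step 4: Exact two-sided p-value (enumerate n! = 720 permutations of y under H0): p = 0.469444.
Step 5: alpha = 0.1. fail to reject H0.

tau_b = 0.3333 (C=10, D=5), p = 0.469444, fail to reject H0.


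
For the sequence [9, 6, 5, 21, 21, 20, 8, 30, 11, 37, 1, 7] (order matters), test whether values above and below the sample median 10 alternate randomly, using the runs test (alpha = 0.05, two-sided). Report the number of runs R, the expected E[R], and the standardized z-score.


Step 1: Compute median = 10; label A = above, B = below.
Labels in order: BBBAAABAAABB  (n_A = 6, n_B = 6)
Step 2: Count runs R = 5.
Step 3: Under H0 (random ordering), E[R] = 2*n_A*n_B/(n_A+n_B) + 1 = 2*6*6/12 + 1 = 7.0000.
        Var[R] = 2*n_A*n_B*(2*n_A*n_B - n_A - n_B) / ((n_A+n_B)^2 * (n_A+n_B-1)) = 4320/1584 = 2.7273.
        SD[R] = 1.6514.
Step 4: Continuity-corrected z = (R + 0.5 - E[R]) / SD[R] = (5 + 0.5 - 7.0000) / 1.6514 = -0.9083.
Step 5: Two-sided p-value via normal approximation = 2*(1 - Phi(|z|)) = 0.363722.
Step 6: alpha = 0.05. fail to reject H0.

R = 5, z = -0.9083, p = 0.363722, fail to reject H0.


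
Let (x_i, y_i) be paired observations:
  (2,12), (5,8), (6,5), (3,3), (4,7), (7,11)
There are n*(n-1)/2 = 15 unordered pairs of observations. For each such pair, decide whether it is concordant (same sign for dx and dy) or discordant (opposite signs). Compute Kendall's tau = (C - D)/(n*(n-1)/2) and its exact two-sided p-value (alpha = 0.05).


Step 1: Enumerate the 15 unordered pairs (i,j) with i<j and classify each by sign(x_j-x_i) * sign(y_j-y_i).
  (1,2):dx=+3,dy=-4->D; (1,3):dx=+4,dy=-7->D; (1,4):dx=+1,dy=-9->D; (1,5):dx=+2,dy=-5->D
  (1,6):dx=+5,dy=-1->D; (2,3):dx=+1,dy=-3->D; (2,4):dx=-2,dy=-5->C; (2,5):dx=-1,dy=-1->C
  (2,6):dx=+2,dy=+3->C; (3,4):dx=-3,dy=-2->C; (3,5):dx=-2,dy=+2->D; (3,6):dx=+1,dy=+6->C
  (4,5):dx=+1,dy=+4->C; (4,6):dx=+4,dy=+8->C; (5,6):dx=+3,dy=+4->C
Step 2: C = 8, D = 7, total pairs = 15.
Step 3: tau = (C - D)/(n(n-1)/2) = (8 - 7)/15 = 0.066667.
Step 4: Exact two-sided p-value (enumerate n! = 720 permutations of y under H0): p = 1.000000.
Step 5: alpha = 0.05. fail to reject H0.

tau_b = 0.0667 (C=8, D=7), p = 1.000000, fail to reject H0.


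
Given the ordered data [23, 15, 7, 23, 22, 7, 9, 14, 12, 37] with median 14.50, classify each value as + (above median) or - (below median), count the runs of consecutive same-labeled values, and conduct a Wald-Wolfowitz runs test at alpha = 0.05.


Step 1: Compute median = 14.50; label A = above, B = below.
Labels in order: AABAABBBBA  (n_A = 5, n_B = 5)
Step 2: Count runs R = 5.
Step 3: Under H0 (random ordering), E[R] = 2*n_A*n_B/(n_A+n_B) + 1 = 2*5*5/10 + 1 = 6.0000.
        Var[R] = 2*n_A*n_B*(2*n_A*n_B - n_A - n_B) / ((n_A+n_B)^2 * (n_A+n_B-1)) = 2000/900 = 2.2222.
        SD[R] = 1.4907.
Step 4: Continuity-corrected z = (R + 0.5 - E[R]) / SD[R] = (5 + 0.5 - 6.0000) / 1.4907 = -0.3354.
Step 5: Two-sided p-value via normal approximation = 2*(1 - Phi(|z|)) = 0.737316.
Step 6: alpha = 0.05. fail to reject H0.

R = 5, z = -0.3354, p = 0.737316, fail to reject H0.


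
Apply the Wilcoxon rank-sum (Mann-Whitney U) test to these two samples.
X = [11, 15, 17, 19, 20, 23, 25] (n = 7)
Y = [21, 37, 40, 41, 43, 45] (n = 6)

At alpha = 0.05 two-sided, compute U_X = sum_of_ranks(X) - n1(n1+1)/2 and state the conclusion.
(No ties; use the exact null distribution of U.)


Step 1: Combine and sort all 13 observations; assign midranks.
sorted (value, group): (11,X), (15,X), (17,X), (19,X), (20,X), (21,Y), (23,X), (25,X), (37,Y), (40,Y), (41,Y), (43,Y), (45,Y)
ranks: 11->1, 15->2, 17->3, 19->4, 20->5, 21->6, 23->7, 25->8, 37->9, 40->10, 41->11, 43->12, 45->13
Step 2: Rank sum for X: R1 = 1 + 2 + 3 + 4 + 5 + 7 + 8 = 30.
Step 3: U_X = R1 - n1(n1+1)/2 = 30 - 7*8/2 = 30 - 28 = 2.
       U_Y = n1*n2 - U_X = 42 - 2 = 40.
Step 4: No ties, so the exact null distribution of U (based on enumerating the C(13,7) = 1716 equally likely rank assignments) gives the two-sided p-value.
Step 5: p-value = 0.004662; compare to alpha = 0.05. reject H0.

U_X = 2, p = 0.004662, reject H0 at alpha = 0.05.


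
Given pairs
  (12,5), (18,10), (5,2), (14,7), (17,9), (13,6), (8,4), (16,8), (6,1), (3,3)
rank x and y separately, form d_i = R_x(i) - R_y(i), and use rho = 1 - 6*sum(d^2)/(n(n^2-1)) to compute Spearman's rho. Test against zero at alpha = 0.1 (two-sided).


Step 1: Rank x and y separately (midranks; no ties here).
rank(x): 12->5, 18->10, 5->2, 14->7, 17->9, 13->6, 8->4, 16->8, 6->3, 3->1
rank(y): 5->5, 10->10, 2->2, 7->7, 9->9, 6->6, 4->4, 8->8, 1->1, 3->3
Step 2: d_i = R_x(i) - R_y(i); compute d_i^2.
  (5-5)^2=0, (10-10)^2=0, (2-2)^2=0, (7-7)^2=0, (9-9)^2=0, (6-6)^2=0, (4-4)^2=0, (8-8)^2=0, (3-1)^2=4, (1-3)^2=4
sum(d^2) = 8.
Step 3: rho = 1 - 6*8 / (10*(10^2 - 1)) = 1 - 48/990 = 0.951515.
Step 4: Under H0, t = rho * sqrt((n-2)/(1-rho^2)) = 8.7493 ~ t(8).
Step 5: Two-sided p-value from the t-distribution with 8 df = 0.000023.
Step 6: alpha = 0.1. reject H0.

rho = 0.9515, p = 0.000023, reject H0 at alpha = 0.1.


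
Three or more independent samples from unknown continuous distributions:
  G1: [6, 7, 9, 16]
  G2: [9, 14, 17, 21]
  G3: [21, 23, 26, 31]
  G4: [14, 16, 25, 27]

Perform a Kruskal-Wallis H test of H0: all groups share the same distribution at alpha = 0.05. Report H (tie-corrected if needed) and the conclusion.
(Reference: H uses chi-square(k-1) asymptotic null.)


Step 1: Combine all N = 16 observations and assign midranks.
sorted (value, group, rank): (6,G1,1), (7,G1,2), (9,G1,3.5), (9,G2,3.5), (14,G2,5.5), (14,G4,5.5), (16,G1,7.5), (16,G4,7.5), (17,G2,9), (21,G2,10.5), (21,G3,10.5), (23,G3,12), (25,G4,13), (26,G3,14), (27,G4,15), (31,G3,16)
Step 2: Sum ranks within each group.
R_1 = 14 (n_1 = 4)
R_2 = 28.5 (n_2 = 4)
R_3 = 52.5 (n_3 = 4)
R_4 = 41 (n_4 = 4)
Step 3: H = 12/(N(N+1)) * sum(R_i^2/n_i) - 3(N+1)
     = 12/(16*17) * (14^2/4 + 28.5^2/4 + 52.5^2/4 + 41^2/4) - 3*17
     = 0.044118 * 1361.38 - 51
     = 9.060662.
Step 4: Ties present; correction factor C = 1 - 24/(16^3 - 16) = 0.994118. Corrected H = 9.060662 / 0.994118 = 9.114275.
Step 5: Under H0, H ~ chi^2(3); p-value = 0.027809.
Step 6: alpha = 0.05. reject H0.

H = 9.1143, df = 3, p = 0.027809, reject H0.


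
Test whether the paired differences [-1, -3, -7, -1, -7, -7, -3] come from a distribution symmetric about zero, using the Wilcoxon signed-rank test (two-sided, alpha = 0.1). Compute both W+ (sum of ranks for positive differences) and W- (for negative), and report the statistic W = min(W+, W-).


Step 1: Drop any zero differences (none here) and take |d_i|.
|d| = [1, 3, 7, 1, 7, 7, 3]
Step 2: Midrank |d_i| (ties get averaged ranks).
ranks: |1|->1.5, |3|->3.5, |7|->6, |1|->1.5, |7|->6, |7|->6, |3|->3.5
Step 3: Attach original signs; sum ranks with positive sign and with negative sign.
W+ = 0 = 0
W- = 1.5 + 3.5 + 6 + 1.5 + 6 + 6 + 3.5 = 28
(Check: W+ + W- = 28 should equal n(n+1)/2 = 28.)
Step 4: Test statistic W = min(W+, W-) = 0.
Step 5: Ties in |d|, so use the tie-corrected normal approximation.
        E[W] = n(n+1)/4 = 7*8/4 = 14.
        Tie groups: |d|=1 (t=2), |d|=3 (t=2), |d|=7 (t=3); sum(t^3 - t) = 36.
        Var[W] = n(n+1)(2n+1)/24 - sum(t^3-t)/48 = 840/24 - 36/48 = 34.25.
        z = (W - E[W]) / sqrt(Var[W]) = (0 - 14) / 5.8523 = -2.3922.
        Two-sided p = 2*Phi(z) = 0.016748.
Step 6: alpha = 0.1. reject H0.

W+ = 0, W- = 28, W = min = 0, p = 0.016748, reject H0.


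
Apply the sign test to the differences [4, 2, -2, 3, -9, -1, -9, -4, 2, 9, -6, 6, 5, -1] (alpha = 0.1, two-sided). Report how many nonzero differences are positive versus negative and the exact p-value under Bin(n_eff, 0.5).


Step 1: Discard zero differences. Original n = 14; n_eff = number of nonzero differences = 14.
Nonzero differences (with sign): +4, +2, -2, +3, -9, -1, -9, -4, +2, +9, -6, +6, +5, -1
Step 2: Count signs: positive = 7, negative = 7.
Step 3: Under H0: P(positive) = 0.5, so the number of positives S ~ Bin(14, 0.5).
Step 4: Two-sided exact p-value = sum of Bin(14,0.5) probabilities at or below the observed probability = 1.000000.
Step 5: alpha = 0.1. fail to reject H0.

n_eff = 14, pos = 7, neg = 7, p = 1.000000, fail to reject H0.


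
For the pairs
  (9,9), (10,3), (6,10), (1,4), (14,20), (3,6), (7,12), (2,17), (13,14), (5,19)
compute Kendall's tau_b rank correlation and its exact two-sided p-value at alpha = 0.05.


Step 1: Enumerate the 45 unordered pairs (i,j) with i<j and classify each by sign(x_j-x_i) * sign(y_j-y_i).
  (1,2):dx=+1,dy=-6->D; (1,3):dx=-3,dy=+1->D; (1,4):dx=-8,dy=-5->C; (1,5):dx=+5,dy=+11->C
  (1,6):dx=-6,dy=-3->C; (1,7):dx=-2,dy=+3->D; (1,8):dx=-7,dy=+8->D; (1,9):dx=+4,dy=+5->C
  (1,10):dx=-4,dy=+10->D; (2,3):dx=-4,dy=+7->D; (2,4):dx=-9,dy=+1->D; (2,5):dx=+4,dy=+17->C
  (2,6):dx=-7,dy=+3->D; (2,7):dx=-3,dy=+9->D; (2,8):dx=-8,dy=+14->D; (2,9):dx=+3,dy=+11->C
  (2,10):dx=-5,dy=+16->D; (3,4):dx=-5,dy=-6->C; (3,5):dx=+8,dy=+10->C; (3,6):dx=-3,dy=-4->C
  (3,7):dx=+1,dy=+2->C; (3,8):dx=-4,dy=+7->D; (3,9):dx=+7,dy=+4->C; (3,10):dx=-1,dy=+9->D
  (4,5):dx=+13,dy=+16->C; (4,6):dx=+2,dy=+2->C; (4,7):dx=+6,dy=+8->C; (4,8):dx=+1,dy=+13->C
  (4,9):dx=+12,dy=+10->C; (4,10):dx=+4,dy=+15->C; (5,6):dx=-11,dy=-14->C; (5,7):dx=-7,dy=-8->C
  (5,8):dx=-12,dy=-3->C; (5,9):dx=-1,dy=-6->C; (5,10):dx=-9,dy=-1->C; (6,7):dx=+4,dy=+6->C
  (6,8):dx=-1,dy=+11->D; (6,9):dx=+10,dy=+8->C; (6,10):dx=+2,dy=+13->C; (7,8):dx=-5,dy=+5->D
  (7,9):dx=+6,dy=+2->C; (7,10):dx=-2,dy=+7->D; (8,9):dx=+11,dy=-3->D; (8,10):dx=+3,dy=+2->C
  (9,10):dx=-8,dy=+5->D
Step 2: C = 27, D = 18, total pairs = 45.
Step 3: tau = (C - D)/(n(n-1)/2) = (27 - 18)/45 = 0.200000.
Step 4: Exact two-sided p-value (enumerate n! = 3628800 permutations of y under H0): p = 0.484313.
Step 5: alpha = 0.05. fail to reject H0.

tau_b = 0.2000 (C=27, D=18), p = 0.484313, fail to reject H0.


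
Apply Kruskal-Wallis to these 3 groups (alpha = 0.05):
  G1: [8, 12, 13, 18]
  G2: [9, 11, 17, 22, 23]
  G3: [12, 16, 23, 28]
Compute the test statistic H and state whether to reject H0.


Step 1: Combine all N = 13 observations and assign midranks.
sorted (value, group, rank): (8,G1,1), (9,G2,2), (11,G2,3), (12,G1,4.5), (12,G3,4.5), (13,G1,6), (16,G3,7), (17,G2,8), (18,G1,9), (22,G2,10), (23,G2,11.5), (23,G3,11.5), (28,G3,13)
Step 2: Sum ranks within each group.
R_1 = 20.5 (n_1 = 4)
R_2 = 34.5 (n_2 = 5)
R_3 = 36 (n_3 = 4)
Step 3: H = 12/(N(N+1)) * sum(R_i^2/n_i) - 3(N+1)
     = 12/(13*14) * (20.5^2/4 + 34.5^2/5 + 36^2/4) - 3*14
     = 0.065934 * 667.112 - 42
     = 1.985440.
Step 4: Ties present; correction factor C = 1 - 12/(13^3 - 13) = 0.994505. Corrected H = 1.985440 / 0.994505 = 1.996409.
Step 5: Under H0, H ~ chi^2(2); p-value = 0.368541.
Step 6: alpha = 0.05. fail to reject H0.

H = 1.9964, df = 2, p = 0.368541, fail to reject H0.


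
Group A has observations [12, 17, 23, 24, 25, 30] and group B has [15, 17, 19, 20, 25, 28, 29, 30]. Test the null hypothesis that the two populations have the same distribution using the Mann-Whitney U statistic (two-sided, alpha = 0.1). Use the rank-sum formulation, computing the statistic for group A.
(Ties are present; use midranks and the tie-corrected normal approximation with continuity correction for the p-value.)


Step 1: Combine and sort all 14 observations; assign midranks.
sorted (value, group): (12,X), (15,Y), (17,X), (17,Y), (19,Y), (20,Y), (23,X), (24,X), (25,X), (25,Y), (28,Y), (29,Y), (30,X), (30,Y)
ranks: 12->1, 15->2, 17->3.5, 17->3.5, 19->5, 20->6, 23->7, 24->8, 25->9.5, 25->9.5, 28->11, 29->12, 30->13.5, 30->13.5
Step 2: Rank sum for X: R1 = 1 + 3.5 + 7 + 8 + 9.5 + 13.5 = 42.5.
Step 3: U_X = R1 - n1(n1+1)/2 = 42.5 - 6*7/2 = 42.5 - 21 = 21.5.
       U_Y = n1*n2 - U_X = 48 - 21.5 = 26.5.
Step 4: Ties are present, so use the tie-corrected normal approximation (with continuity correction) for the p-value.
Step 5: p-value = 0.795593; compare to alpha = 0.1. fail to reject H0.

U_X = 21.5, p = 0.795593, fail to reject H0 at alpha = 0.1.


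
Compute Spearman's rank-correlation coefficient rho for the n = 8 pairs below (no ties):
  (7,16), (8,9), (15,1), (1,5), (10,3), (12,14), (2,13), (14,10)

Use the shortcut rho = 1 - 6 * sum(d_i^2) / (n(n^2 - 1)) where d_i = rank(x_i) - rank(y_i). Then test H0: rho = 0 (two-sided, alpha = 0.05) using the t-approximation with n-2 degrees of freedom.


Step 1: Rank x and y separately (midranks; no ties here).
rank(x): 7->3, 8->4, 15->8, 1->1, 10->5, 12->6, 2->2, 14->7
rank(y): 16->8, 9->4, 1->1, 5->3, 3->2, 14->7, 13->6, 10->5
Step 2: d_i = R_x(i) - R_y(i); compute d_i^2.
  (3-8)^2=25, (4-4)^2=0, (8-1)^2=49, (1-3)^2=4, (5-2)^2=9, (6-7)^2=1, (2-6)^2=16, (7-5)^2=4
sum(d^2) = 108.
Step 3: rho = 1 - 6*108 / (8*(8^2 - 1)) = 1 - 648/504 = -0.285714.
Step 4: Under H0, t = rho * sqrt((n-2)/(1-rho^2)) = -0.7303 ~ t(6).
Step 5: Two-sided p-value from the t-distribution with 6 df = 0.492726.
Step 6: alpha = 0.05. fail to reject H0.

rho = -0.2857, p = 0.492726, fail to reject H0 at alpha = 0.05.


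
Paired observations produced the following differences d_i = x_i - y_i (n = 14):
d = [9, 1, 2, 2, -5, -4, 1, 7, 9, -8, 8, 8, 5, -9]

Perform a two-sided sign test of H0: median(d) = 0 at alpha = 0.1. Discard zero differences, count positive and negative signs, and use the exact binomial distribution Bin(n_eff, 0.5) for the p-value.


Step 1: Discard zero differences. Original n = 14; n_eff = number of nonzero differences = 14.
Nonzero differences (with sign): +9, +1, +2, +2, -5, -4, +1, +7, +9, -8, +8, +8, +5, -9
Step 2: Count signs: positive = 10, negative = 4.
Step 3: Under H0: P(positive) = 0.5, so the number of positives S ~ Bin(14, 0.5).
Step 4: Two-sided exact p-value = sum of Bin(14,0.5) probabilities at or below the observed probability = 0.179565.
Step 5: alpha = 0.1. fail to reject H0.

n_eff = 14, pos = 10, neg = 4, p = 0.179565, fail to reject H0.


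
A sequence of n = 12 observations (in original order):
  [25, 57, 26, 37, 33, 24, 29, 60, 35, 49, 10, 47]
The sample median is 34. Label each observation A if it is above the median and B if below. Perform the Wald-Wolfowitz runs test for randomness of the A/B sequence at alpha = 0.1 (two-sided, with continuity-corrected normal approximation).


Step 1: Compute median = 34; label A = above, B = below.
Labels in order: BABABBBAAABA  (n_A = 6, n_B = 6)
Step 2: Count runs R = 8.
Step 3: Under H0 (random ordering), E[R] = 2*n_A*n_B/(n_A+n_B) + 1 = 2*6*6/12 + 1 = 7.0000.
        Var[R] = 2*n_A*n_B*(2*n_A*n_B - n_A - n_B) / ((n_A+n_B)^2 * (n_A+n_B-1)) = 4320/1584 = 2.7273.
        SD[R] = 1.6514.
Step 4: Continuity-corrected z = (R - 0.5 - E[R]) / SD[R] = (8 - 0.5 - 7.0000) / 1.6514 = 0.3028.
Step 5: Two-sided p-value via normal approximation = 2*(1 - Phi(|z|)) = 0.762069.
Step 6: alpha = 0.1. fail to reject H0.

R = 8, z = 0.3028, p = 0.762069, fail to reject H0.


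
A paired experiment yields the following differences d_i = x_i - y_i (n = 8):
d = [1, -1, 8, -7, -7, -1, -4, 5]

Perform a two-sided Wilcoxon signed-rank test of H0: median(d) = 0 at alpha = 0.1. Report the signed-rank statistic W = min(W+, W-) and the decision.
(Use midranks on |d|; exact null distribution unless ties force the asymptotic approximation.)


Step 1: Drop any zero differences (none here) and take |d_i|.
|d| = [1, 1, 8, 7, 7, 1, 4, 5]
Step 2: Midrank |d_i| (ties get averaged ranks).
ranks: |1|->2, |1|->2, |8|->8, |7|->6.5, |7|->6.5, |1|->2, |4|->4, |5|->5
Step 3: Attach original signs; sum ranks with positive sign and with negative sign.
W+ = 2 + 8 + 5 = 15
W- = 2 + 6.5 + 6.5 + 2 + 4 = 21
(Check: W+ + W- = 36 should equal n(n+1)/2 = 36.)
Step 4: Test statistic W = min(W+, W-) = 15.
Step 5: Ties in |d|, so use the tie-corrected normal approximation.
        E[W] = n(n+1)/4 = 8*9/4 = 18.
        Tie groups: |d|=1 (t=3), |d|=7 (t=2); sum(t^3 - t) = 30.
        Var[W] = n(n+1)(2n+1)/24 - sum(t^3-t)/48 = 1224/24 - 30/48 = 50.375.
        z = (W - E[W]) / sqrt(Var[W]) = (15 - 18) / 7.0975 = -0.4227.
        Two-sided p = 2*Phi(z) = 0.672527.
Step 6: alpha = 0.1. fail to reject H0.

W+ = 15, W- = 21, W = min = 15, p = 0.672527, fail to reject H0.


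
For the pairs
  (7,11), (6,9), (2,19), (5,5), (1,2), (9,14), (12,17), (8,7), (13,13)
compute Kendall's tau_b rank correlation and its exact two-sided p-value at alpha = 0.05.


Step 1: Enumerate the 36 unordered pairs (i,j) with i<j and classify each by sign(x_j-x_i) * sign(y_j-y_i).
  (1,2):dx=-1,dy=-2->C; (1,3):dx=-5,dy=+8->D; (1,4):dx=-2,dy=-6->C; (1,5):dx=-6,dy=-9->C
  (1,6):dx=+2,dy=+3->C; (1,7):dx=+5,dy=+6->C; (1,8):dx=+1,dy=-4->D; (1,9):dx=+6,dy=+2->C
  (2,3):dx=-4,dy=+10->D; (2,4):dx=-1,dy=-4->C; (2,5):dx=-5,dy=-7->C; (2,6):dx=+3,dy=+5->C
  (2,7):dx=+6,dy=+8->C; (2,8):dx=+2,dy=-2->D; (2,9):dx=+7,dy=+4->C; (3,4):dx=+3,dy=-14->D
  (3,5):dx=-1,dy=-17->C; (3,6):dx=+7,dy=-5->D; (3,7):dx=+10,dy=-2->D; (3,8):dx=+6,dy=-12->D
  (3,9):dx=+11,dy=-6->D; (4,5):dx=-4,dy=-3->C; (4,6):dx=+4,dy=+9->C; (4,7):dx=+7,dy=+12->C
  (4,8):dx=+3,dy=+2->C; (4,9):dx=+8,dy=+8->C; (5,6):dx=+8,dy=+12->C; (5,7):dx=+11,dy=+15->C
  (5,8):dx=+7,dy=+5->C; (5,9):dx=+12,dy=+11->C; (6,7):dx=+3,dy=+3->C; (6,8):dx=-1,dy=-7->C
  (6,9):dx=+4,dy=-1->D; (7,8):dx=-4,dy=-10->C; (7,9):dx=+1,dy=-4->D; (8,9):dx=+5,dy=+6->C
Step 2: C = 25, D = 11, total pairs = 36.
Step 3: tau = (C - D)/(n(n-1)/2) = (25 - 11)/36 = 0.388889.
Step 4: Exact two-sided p-value (enumerate n! = 362880 permutations of y under H0): p = 0.180181.
Step 5: alpha = 0.05. fail to reject H0.

tau_b = 0.3889 (C=25, D=11), p = 0.180181, fail to reject H0.


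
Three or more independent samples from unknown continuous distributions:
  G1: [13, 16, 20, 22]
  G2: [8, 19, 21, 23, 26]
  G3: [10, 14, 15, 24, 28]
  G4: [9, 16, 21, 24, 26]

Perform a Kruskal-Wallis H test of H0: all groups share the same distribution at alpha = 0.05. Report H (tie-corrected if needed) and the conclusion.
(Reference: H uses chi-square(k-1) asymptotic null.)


Step 1: Combine all N = 19 observations and assign midranks.
sorted (value, group, rank): (8,G2,1), (9,G4,2), (10,G3,3), (13,G1,4), (14,G3,5), (15,G3,6), (16,G1,7.5), (16,G4,7.5), (19,G2,9), (20,G1,10), (21,G2,11.5), (21,G4,11.5), (22,G1,13), (23,G2,14), (24,G3,15.5), (24,G4,15.5), (26,G2,17.5), (26,G4,17.5), (28,G3,19)
Step 2: Sum ranks within each group.
R_1 = 34.5 (n_1 = 4)
R_2 = 53 (n_2 = 5)
R_3 = 48.5 (n_3 = 5)
R_4 = 54 (n_4 = 5)
Step 3: H = 12/(N(N+1)) * sum(R_i^2/n_i) - 3(N+1)
     = 12/(19*20) * (34.5^2/4 + 53^2/5 + 48.5^2/5 + 54^2/5) - 3*20
     = 0.031579 * 1913.01 - 60
     = 0.410921.
Step 4: Ties present; correction factor C = 1 - 24/(19^3 - 19) = 0.996491. Corrected H = 0.410921 / 0.996491 = 0.412368.
Step 5: Under H0, H ~ chi^2(3); p-value = 0.937676.
Step 6: alpha = 0.05. fail to reject H0.

H = 0.4124, df = 3, p = 0.937676, fail to reject H0.


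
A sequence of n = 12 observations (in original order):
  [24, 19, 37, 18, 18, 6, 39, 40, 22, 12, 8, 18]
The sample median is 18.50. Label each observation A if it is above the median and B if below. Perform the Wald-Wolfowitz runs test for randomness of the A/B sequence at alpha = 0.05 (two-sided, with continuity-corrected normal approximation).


Step 1: Compute median = 18.50; label A = above, B = below.
Labels in order: AAABBBAAABBB  (n_A = 6, n_B = 6)
Step 2: Count runs R = 4.
Step 3: Under H0 (random ordering), E[R] = 2*n_A*n_B/(n_A+n_B) + 1 = 2*6*6/12 + 1 = 7.0000.
        Var[R] = 2*n_A*n_B*(2*n_A*n_B - n_A - n_B) / ((n_A+n_B)^2 * (n_A+n_B-1)) = 4320/1584 = 2.7273.
        SD[R] = 1.6514.
Step 4: Continuity-corrected z = (R + 0.5 - E[R]) / SD[R] = (4 + 0.5 - 7.0000) / 1.6514 = -1.5138.
Step 5: Two-sided p-value via normal approximation = 2*(1 - Phi(|z|)) = 0.130070.
Step 6: alpha = 0.05. fail to reject H0.

R = 4, z = -1.5138, p = 0.130070, fail to reject H0.


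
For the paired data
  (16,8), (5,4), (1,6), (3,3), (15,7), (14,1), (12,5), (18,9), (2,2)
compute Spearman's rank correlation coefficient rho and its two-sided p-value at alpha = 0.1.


Step 1: Rank x and y separately (midranks; no ties here).
rank(x): 16->8, 5->4, 1->1, 3->3, 15->7, 14->6, 12->5, 18->9, 2->2
rank(y): 8->8, 4->4, 6->6, 3->3, 7->7, 1->1, 5->5, 9->9, 2->2
Step 2: d_i = R_x(i) - R_y(i); compute d_i^2.
  (8-8)^2=0, (4-4)^2=0, (1-6)^2=25, (3-3)^2=0, (7-7)^2=0, (6-1)^2=25, (5-5)^2=0, (9-9)^2=0, (2-2)^2=0
sum(d^2) = 50.
Step 3: rho = 1 - 6*50 / (9*(9^2 - 1)) = 1 - 300/720 = 0.583333.
Step 4: Under H0, t = rho * sqrt((n-2)/(1-rho^2)) = 1.9001 ~ t(7).
Step 5: Two-sided p-value from the t-distribution with 7 df = 0.099186.
Step 6: alpha = 0.1. reject H0.

rho = 0.5833, p = 0.099186, reject H0 at alpha = 0.1.


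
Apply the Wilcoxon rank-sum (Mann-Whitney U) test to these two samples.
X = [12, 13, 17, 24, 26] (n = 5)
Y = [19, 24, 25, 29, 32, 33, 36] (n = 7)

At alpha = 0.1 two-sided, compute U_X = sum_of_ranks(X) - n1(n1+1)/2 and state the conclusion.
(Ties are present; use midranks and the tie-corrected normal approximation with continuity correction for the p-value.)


Step 1: Combine and sort all 12 observations; assign midranks.
sorted (value, group): (12,X), (13,X), (17,X), (19,Y), (24,X), (24,Y), (25,Y), (26,X), (29,Y), (32,Y), (33,Y), (36,Y)
ranks: 12->1, 13->2, 17->3, 19->4, 24->5.5, 24->5.5, 25->7, 26->8, 29->9, 32->10, 33->11, 36->12
Step 2: Rank sum for X: R1 = 1 + 2 + 3 + 5.5 + 8 = 19.5.
Step 3: U_X = R1 - n1(n1+1)/2 = 19.5 - 5*6/2 = 19.5 - 15 = 4.5.
       U_Y = n1*n2 - U_X = 35 - 4.5 = 30.5.
Step 4: Ties are present, so use the tie-corrected normal approximation (with continuity correction) for the p-value.
Step 5: p-value = 0.041997; compare to alpha = 0.1. reject H0.

U_X = 4.5, p = 0.041997, reject H0 at alpha = 0.1.


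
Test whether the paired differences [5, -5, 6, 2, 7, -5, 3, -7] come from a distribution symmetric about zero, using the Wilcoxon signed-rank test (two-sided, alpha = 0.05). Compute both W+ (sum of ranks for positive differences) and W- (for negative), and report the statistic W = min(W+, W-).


Step 1: Drop any zero differences (none here) and take |d_i|.
|d| = [5, 5, 6, 2, 7, 5, 3, 7]
Step 2: Midrank |d_i| (ties get averaged ranks).
ranks: |5|->4, |5|->4, |6|->6, |2|->1, |7|->7.5, |5|->4, |3|->2, |7|->7.5
Step 3: Attach original signs; sum ranks with positive sign and with negative sign.
W+ = 4 + 6 + 1 + 7.5 + 2 = 20.5
W- = 4 + 4 + 7.5 = 15.5
(Check: W+ + W- = 36 should equal n(n+1)/2 = 36.)
Step 4: Test statistic W = min(W+, W-) = 15.5.
Step 5: Ties in |d|, so use the tie-corrected normal approximation.
        E[W] = n(n+1)/4 = 8*9/4 = 18.
        Tie groups: |d|=5 (t=3), |d|=7 (t=2); sum(t^3 - t) = 30.
        Var[W] = n(n+1)(2n+1)/24 - sum(t^3-t)/48 = 1224/24 - 30/48 = 50.375.
        z = (W - E[W]) / sqrt(Var[W]) = (15.5 - 18) / 7.0975 = -0.3522.
        Two-sided p = 2*Phi(z) = 0.724662.
Step 6: alpha = 0.05. fail to reject H0.

W+ = 20.5, W- = 15.5, W = min = 15.5, p = 0.724662, fail to reject H0.


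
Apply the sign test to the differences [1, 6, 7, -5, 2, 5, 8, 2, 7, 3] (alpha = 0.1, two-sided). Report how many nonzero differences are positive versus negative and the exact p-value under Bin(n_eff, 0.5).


Step 1: Discard zero differences. Original n = 10; n_eff = number of nonzero differences = 10.
Nonzero differences (with sign): +1, +6, +7, -5, +2, +5, +8, +2, +7, +3
Step 2: Count signs: positive = 9, negative = 1.
Step 3: Under H0: P(positive) = 0.5, so the number of positives S ~ Bin(10, 0.5).
Step 4: Two-sided exact p-value = sum of Bin(10,0.5) probabilities at or below the observed probability = 0.021484.
Step 5: alpha = 0.1. reject H0.

n_eff = 10, pos = 9, neg = 1, p = 0.021484, reject H0.


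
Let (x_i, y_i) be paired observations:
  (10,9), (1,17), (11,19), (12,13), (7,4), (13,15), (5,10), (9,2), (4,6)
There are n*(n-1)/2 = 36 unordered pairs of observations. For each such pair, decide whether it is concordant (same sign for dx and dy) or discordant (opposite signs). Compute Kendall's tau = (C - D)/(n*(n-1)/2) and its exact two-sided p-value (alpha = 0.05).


Step 1: Enumerate the 36 unordered pairs (i,j) with i<j and classify each by sign(x_j-x_i) * sign(y_j-y_i).
  (1,2):dx=-9,dy=+8->D; (1,3):dx=+1,dy=+10->C; (1,4):dx=+2,dy=+4->C; (1,5):dx=-3,dy=-5->C
  (1,6):dx=+3,dy=+6->C; (1,7):dx=-5,dy=+1->D; (1,8):dx=-1,dy=-7->C; (1,9):dx=-6,dy=-3->C
  (2,3):dx=+10,dy=+2->C; (2,4):dx=+11,dy=-4->D; (2,5):dx=+6,dy=-13->D; (2,6):dx=+12,dy=-2->D
  (2,7):dx=+4,dy=-7->D; (2,8):dx=+8,dy=-15->D; (2,9):dx=+3,dy=-11->D; (3,4):dx=+1,dy=-6->D
  (3,5):dx=-4,dy=-15->C; (3,6):dx=+2,dy=-4->D; (3,7):dx=-6,dy=-9->C; (3,8):dx=-2,dy=-17->C
  (3,9):dx=-7,dy=-13->C; (4,5):dx=-5,dy=-9->C; (4,6):dx=+1,dy=+2->C; (4,7):dx=-7,dy=-3->C
  (4,8):dx=-3,dy=-11->C; (4,9):dx=-8,dy=-7->C; (5,6):dx=+6,dy=+11->C; (5,7):dx=-2,dy=+6->D
  (5,8):dx=+2,dy=-2->D; (5,9):dx=-3,dy=+2->D; (6,7):dx=-8,dy=-5->C; (6,8):dx=-4,dy=-13->C
  (6,9):dx=-9,dy=-9->C; (7,8):dx=+4,dy=-8->D; (7,9):dx=-1,dy=-4->C; (8,9):dx=-5,dy=+4->D
Step 2: C = 21, D = 15, total pairs = 36.
Step 3: tau = (C - D)/(n(n-1)/2) = (21 - 15)/36 = 0.166667.
Step 4: Exact two-sided p-value (enumerate n! = 362880 permutations of y under H0): p = 0.612202.
Step 5: alpha = 0.05. fail to reject H0.

tau_b = 0.1667 (C=21, D=15), p = 0.612202, fail to reject H0.


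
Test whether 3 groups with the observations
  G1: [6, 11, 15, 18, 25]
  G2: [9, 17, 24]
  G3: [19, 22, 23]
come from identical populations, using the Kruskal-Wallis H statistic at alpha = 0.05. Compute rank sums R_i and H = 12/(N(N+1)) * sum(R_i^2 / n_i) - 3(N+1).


Step 1: Combine all N = 11 observations and assign midranks.
sorted (value, group, rank): (6,G1,1), (9,G2,2), (11,G1,3), (15,G1,4), (17,G2,5), (18,G1,6), (19,G3,7), (22,G3,8), (23,G3,9), (24,G2,10), (25,G1,11)
Step 2: Sum ranks within each group.
R_1 = 25 (n_1 = 5)
R_2 = 17 (n_2 = 3)
R_3 = 24 (n_3 = 3)
Step 3: H = 12/(N(N+1)) * sum(R_i^2/n_i) - 3(N+1)
     = 12/(11*12) * (25^2/5 + 17^2/3 + 24^2/3) - 3*12
     = 0.090909 * 413.333 - 36
     = 1.575758.
Step 4: No ties, so H is used without correction.
Step 5: Under H0, H ~ chi^2(2); p-value = 0.454809.
Step 6: alpha = 0.05. fail to reject H0.

H = 1.5758, df = 2, p = 0.454809, fail to reject H0.


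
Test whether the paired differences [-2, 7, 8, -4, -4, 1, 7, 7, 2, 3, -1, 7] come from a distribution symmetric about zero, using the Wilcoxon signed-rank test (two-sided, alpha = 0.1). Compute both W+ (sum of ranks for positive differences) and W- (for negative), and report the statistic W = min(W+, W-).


Step 1: Drop any zero differences (none here) and take |d_i|.
|d| = [2, 7, 8, 4, 4, 1, 7, 7, 2, 3, 1, 7]
Step 2: Midrank |d_i| (ties get averaged ranks).
ranks: |2|->3.5, |7|->9.5, |8|->12, |4|->6.5, |4|->6.5, |1|->1.5, |7|->9.5, |7|->9.5, |2|->3.5, |3|->5, |1|->1.5, |7|->9.5
Step 3: Attach original signs; sum ranks with positive sign and with negative sign.
W+ = 9.5 + 12 + 1.5 + 9.5 + 9.5 + 3.5 + 5 + 9.5 = 60
W- = 3.5 + 6.5 + 6.5 + 1.5 = 18
(Check: W+ + W- = 78 should equal n(n+1)/2 = 78.)
Step 4: Test statistic W = min(W+, W-) = 18.
Step 5: Ties in |d|, so use the tie-corrected normal approximation.
        E[W] = n(n+1)/4 = 12*13/4 = 39.
        Tie groups: |d|=1 (t=2), |d|=2 (t=2), |d|=4 (t=2), |d|=7 (t=4); sum(t^3 - t) = 78.
        Var[W] = n(n+1)(2n+1)/24 - sum(t^3-t)/48 = 3900/24 - 78/48 = 160.875.
        z = (W - E[W]) / sqrt(Var[W]) = (18 - 39) / 12.6837 = -1.6557.
        Two-sided p = 2*Phi(z) = 0.097788.
Step 6: alpha = 0.1. reject H0.

W+ = 60, W- = 18, W = min = 18, p = 0.097788, reject H0.


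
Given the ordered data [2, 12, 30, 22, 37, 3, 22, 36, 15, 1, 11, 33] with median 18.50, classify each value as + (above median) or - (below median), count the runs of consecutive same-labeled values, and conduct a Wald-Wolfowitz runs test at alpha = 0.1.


Step 1: Compute median = 18.50; label A = above, B = below.
Labels in order: BBAAABAABBBA  (n_A = 6, n_B = 6)
Step 2: Count runs R = 6.
Step 3: Under H0 (random ordering), E[R] = 2*n_A*n_B/(n_A+n_B) + 1 = 2*6*6/12 + 1 = 7.0000.
        Var[R] = 2*n_A*n_B*(2*n_A*n_B - n_A - n_B) / ((n_A+n_B)^2 * (n_A+n_B-1)) = 4320/1584 = 2.7273.
        SD[R] = 1.6514.
Step 4: Continuity-corrected z = (R + 0.5 - E[R]) / SD[R] = (6 + 0.5 - 7.0000) / 1.6514 = -0.3028.
Step 5: Two-sided p-value via normal approximation = 2*(1 - Phi(|z|)) = 0.762069.
Step 6: alpha = 0.1. fail to reject H0.

R = 6, z = -0.3028, p = 0.762069, fail to reject H0.


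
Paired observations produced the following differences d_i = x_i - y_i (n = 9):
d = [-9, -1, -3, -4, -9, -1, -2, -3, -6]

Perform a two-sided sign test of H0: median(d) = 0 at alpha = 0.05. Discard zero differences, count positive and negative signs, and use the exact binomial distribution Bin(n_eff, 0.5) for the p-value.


Step 1: Discard zero differences. Original n = 9; n_eff = number of nonzero differences = 9.
Nonzero differences (with sign): -9, -1, -3, -4, -9, -1, -2, -3, -6
Step 2: Count signs: positive = 0, negative = 9.
Step 3: Under H0: P(positive) = 0.5, so the number of positives S ~ Bin(9, 0.5).
Step 4: Two-sided exact p-value = sum of Bin(9,0.5) probabilities at or below the observed probability = 0.003906.
Step 5: alpha = 0.05. reject H0.

n_eff = 9, pos = 0, neg = 9, p = 0.003906, reject H0.


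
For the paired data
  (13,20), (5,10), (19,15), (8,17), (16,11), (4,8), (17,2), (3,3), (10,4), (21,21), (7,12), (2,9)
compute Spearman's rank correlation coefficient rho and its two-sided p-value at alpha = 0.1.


Step 1: Rank x and y separately (midranks; no ties here).
rank(x): 13->8, 5->4, 19->11, 8->6, 16->9, 4->3, 17->10, 3->2, 10->7, 21->12, 7->5, 2->1
rank(y): 20->11, 10->6, 15->9, 17->10, 11->7, 8->4, 2->1, 3->2, 4->3, 21->12, 12->8, 9->5
Step 2: d_i = R_x(i) - R_y(i); compute d_i^2.
  (8-11)^2=9, (4-6)^2=4, (11-9)^2=4, (6-10)^2=16, (9-7)^2=4, (3-4)^2=1, (10-1)^2=81, (2-2)^2=0, (7-3)^2=16, (12-12)^2=0, (5-8)^2=9, (1-5)^2=16
sum(d^2) = 160.
Step 3: rho = 1 - 6*160 / (12*(12^2 - 1)) = 1 - 960/1716 = 0.440559.
Step 4: Under H0, t = rho * sqrt((n-2)/(1-rho^2)) = 1.5519 ~ t(10).
Step 5: Two-sided p-value from the t-distribution with 10 df = 0.151735.
Step 6: alpha = 0.1. fail to reject H0.

rho = 0.4406, p = 0.151735, fail to reject H0 at alpha = 0.1.


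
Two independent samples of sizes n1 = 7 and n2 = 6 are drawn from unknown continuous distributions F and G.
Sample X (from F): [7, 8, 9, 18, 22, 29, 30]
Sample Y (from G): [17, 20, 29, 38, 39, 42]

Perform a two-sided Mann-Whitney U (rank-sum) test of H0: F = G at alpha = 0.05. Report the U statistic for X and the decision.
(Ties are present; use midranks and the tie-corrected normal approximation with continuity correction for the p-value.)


Step 1: Combine and sort all 13 observations; assign midranks.
sorted (value, group): (7,X), (8,X), (9,X), (17,Y), (18,X), (20,Y), (22,X), (29,X), (29,Y), (30,X), (38,Y), (39,Y), (42,Y)
ranks: 7->1, 8->2, 9->3, 17->4, 18->5, 20->6, 22->7, 29->8.5, 29->8.5, 30->10, 38->11, 39->12, 42->13
Step 2: Rank sum for X: R1 = 1 + 2 + 3 + 5 + 7 + 8.5 + 10 = 36.5.
Step 3: U_X = R1 - n1(n1+1)/2 = 36.5 - 7*8/2 = 36.5 - 28 = 8.5.
       U_Y = n1*n2 - U_X = 42 - 8.5 = 33.5.
Step 4: Ties are present, so use the tie-corrected normal approximation (with continuity correction) for the p-value.
Step 5: p-value = 0.086044; compare to alpha = 0.05. fail to reject H0.

U_X = 8.5, p = 0.086044, fail to reject H0 at alpha = 0.05.


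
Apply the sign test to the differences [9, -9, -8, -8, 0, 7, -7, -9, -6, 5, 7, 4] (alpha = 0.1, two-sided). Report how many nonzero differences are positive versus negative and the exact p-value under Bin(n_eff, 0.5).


Step 1: Discard zero differences. Original n = 12; n_eff = number of nonzero differences = 11.
Nonzero differences (with sign): +9, -9, -8, -8, +7, -7, -9, -6, +5, +7, +4
Step 2: Count signs: positive = 5, negative = 6.
Step 3: Under H0: P(positive) = 0.5, so the number of positives S ~ Bin(11, 0.5).
Step 4: Two-sided exact p-value = sum of Bin(11,0.5) probabilities at or below the observed probability = 1.000000.
Step 5: alpha = 0.1. fail to reject H0.

n_eff = 11, pos = 5, neg = 6, p = 1.000000, fail to reject H0.


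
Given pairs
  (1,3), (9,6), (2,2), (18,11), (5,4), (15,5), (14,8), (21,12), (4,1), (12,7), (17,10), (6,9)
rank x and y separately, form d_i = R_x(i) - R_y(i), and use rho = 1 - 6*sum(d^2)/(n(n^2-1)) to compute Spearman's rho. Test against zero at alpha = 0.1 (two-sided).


Step 1: Rank x and y separately (midranks; no ties here).
rank(x): 1->1, 9->6, 2->2, 18->11, 5->4, 15->9, 14->8, 21->12, 4->3, 12->7, 17->10, 6->5
rank(y): 3->3, 6->6, 2->2, 11->11, 4->4, 5->5, 8->8, 12->12, 1->1, 7->7, 10->10, 9->9
Step 2: d_i = R_x(i) - R_y(i); compute d_i^2.
  (1-3)^2=4, (6-6)^2=0, (2-2)^2=0, (11-11)^2=0, (4-4)^2=0, (9-5)^2=16, (8-8)^2=0, (12-12)^2=0, (3-1)^2=4, (7-7)^2=0, (10-10)^2=0, (5-9)^2=16
sum(d^2) = 40.
Step 3: rho = 1 - 6*40 / (12*(12^2 - 1)) = 1 - 240/1716 = 0.860140.
Step 4: Under H0, t = rho * sqrt((n-2)/(1-rho^2)) = 5.3327 ~ t(10).
Step 5: Two-sided p-value from the t-distribution with 10 df = 0.000332.
Step 6: alpha = 0.1. reject H0.

rho = 0.8601, p = 0.000332, reject H0 at alpha = 0.1.


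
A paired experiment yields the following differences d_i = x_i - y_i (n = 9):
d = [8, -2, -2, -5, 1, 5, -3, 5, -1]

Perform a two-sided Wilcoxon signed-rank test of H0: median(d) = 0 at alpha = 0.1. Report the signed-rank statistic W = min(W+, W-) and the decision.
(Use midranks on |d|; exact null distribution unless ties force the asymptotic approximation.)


Step 1: Drop any zero differences (none here) and take |d_i|.
|d| = [8, 2, 2, 5, 1, 5, 3, 5, 1]
Step 2: Midrank |d_i| (ties get averaged ranks).
ranks: |8|->9, |2|->3.5, |2|->3.5, |5|->7, |1|->1.5, |5|->7, |3|->5, |5|->7, |1|->1.5
Step 3: Attach original signs; sum ranks with positive sign and with negative sign.
W+ = 9 + 1.5 + 7 + 7 = 24.5
W- = 3.5 + 3.5 + 7 + 5 + 1.5 = 20.5
(Check: W+ + W- = 45 should equal n(n+1)/2 = 45.)
Step 4: Test statistic W = min(W+, W-) = 20.5.
Step 5: Ties in |d|, so use the tie-corrected normal approximation.
        E[W] = n(n+1)/4 = 9*10/4 = 22.5.
        Tie groups: |d|=1 (t=2), |d|=2 (t=2), |d|=5 (t=3); sum(t^3 - t) = 36.
        Var[W] = n(n+1)(2n+1)/24 - sum(t^3-t)/48 = 1710/24 - 36/48 = 70.5.
        z = (W - E[W]) / sqrt(Var[W]) = (20.5 - 22.5) / 8.3964 = -0.2382.
        Two-sided p = 2*Phi(z) = 0.811729.
Step 6: alpha = 0.1. fail to reject H0.

W+ = 24.5, W- = 20.5, W = min = 20.5, p = 0.811729, fail to reject H0.


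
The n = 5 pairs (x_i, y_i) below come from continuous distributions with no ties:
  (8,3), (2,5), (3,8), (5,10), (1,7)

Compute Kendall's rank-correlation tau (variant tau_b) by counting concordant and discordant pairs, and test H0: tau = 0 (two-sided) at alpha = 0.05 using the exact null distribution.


Step 1: Enumerate the 10 unordered pairs (i,j) with i<j and classify each by sign(x_j-x_i) * sign(y_j-y_i).
  (1,2):dx=-6,dy=+2->D; (1,3):dx=-5,dy=+5->D; (1,4):dx=-3,dy=+7->D; (1,5):dx=-7,dy=+4->D
  (2,3):dx=+1,dy=+3->C; (2,4):dx=+3,dy=+5->C; (2,5):dx=-1,dy=+2->D; (3,4):dx=+2,dy=+2->C
  (3,5):dx=-2,dy=-1->C; (4,5):dx=-4,dy=-3->C
Step 2: C = 5, D = 5, total pairs = 10.
Step 3: tau = (C - D)/(n(n-1)/2) = (5 - 5)/10 = 0.000000.
Step 4: Exact two-sided p-value (enumerate n! = 120 permutations of y under H0): p = 1.000000.
Step 5: alpha = 0.05. fail to reject H0.

tau_b = 0.0000 (C=5, D=5), p = 1.000000, fail to reject H0.
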